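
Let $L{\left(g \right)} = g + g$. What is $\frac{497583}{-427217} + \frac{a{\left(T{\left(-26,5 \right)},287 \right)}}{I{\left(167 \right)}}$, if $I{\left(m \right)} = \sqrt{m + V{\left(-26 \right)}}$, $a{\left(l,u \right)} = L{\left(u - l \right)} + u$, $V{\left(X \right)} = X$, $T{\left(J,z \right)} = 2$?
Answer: $- \frac{497583}{427217} + \frac{857 \sqrt{141}}{141} \approx 71.008$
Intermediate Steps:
$L{\left(g \right)} = 2 g$
$a{\left(l,u \right)} = - 2 l + 3 u$ ($a{\left(l,u \right)} = 2 \left(u - l\right) + u = \left(- 2 l + 2 u\right) + u = - 2 l + 3 u$)
$I{\left(m \right)} = \sqrt{-26 + m}$ ($I{\left(m \right)} = \sqrt{m - 26} = \sqrt{-26 + m}$)
$\frac{497583}{-427217} + \frac{a{\left(T{\left(-26,5 \right)},287 \right)}}{I{\left(167 \right)}} = \frac{497583}{-427217} + \frac{\left(-2\right) 2 + 3 \cdot 287}{\sqrt{-26 + 167}} = 497583 \left(- \frac{1}{427217}\right) + \frac{-4 + 861}{\sqrt{141}} = - \frac{497583}{427217} + 857 \frac{\sqrt{141}}{141} = - \frac{497583}{427217} + \frac{857 \sqrt{141}}{141}$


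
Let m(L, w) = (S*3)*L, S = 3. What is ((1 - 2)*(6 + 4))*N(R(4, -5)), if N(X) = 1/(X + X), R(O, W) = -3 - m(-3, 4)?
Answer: -5/24 ≈ -0.20833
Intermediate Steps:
m(L, w) = 9*L (m(L, w) = (3*3)*L = 9*L)
R(O, W) = 24 (R(O, W) = -3 - 9*(-3) = -3 - 1*(-27) = -3 + 27 = 24)
N(X) = 1/(2*X)
((1 - 2)*(6 + 4))*N(R(4, -5)) = ((1 - 2)*(6 + 4))*((½)/24) = (-1*10)*((½)*(1/24)) = -10*1/48 = -5/24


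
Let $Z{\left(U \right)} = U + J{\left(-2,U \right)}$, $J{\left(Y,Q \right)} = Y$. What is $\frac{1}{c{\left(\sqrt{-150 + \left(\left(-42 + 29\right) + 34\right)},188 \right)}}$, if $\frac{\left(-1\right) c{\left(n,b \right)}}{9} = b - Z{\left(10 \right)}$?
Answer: $- \frac{1}{1620} \approx -0.00061728$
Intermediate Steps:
$Z{\left(U \right)} = -2 + U$ ($Z{\left(U \right)} = U - 2 = -2 + U$)
$c{\left(n,b \right)} = 72 - 9 b$ ($c{\left(n,b \right)} = - 9 \left(b - \left(-2 + 10\right)\right) = - 9 \left(b - 8\right) = - 9 \left(-8 + b\right) = 72 - 9 b$)
$\frac{1}{c{\left(\sqrt{-150 + \left(\left(-42 + 29\right) + 34\right)},188 \right)}} = \frac{1}{72 - 1692} = \frac{1}{-1620} = - \frac{1}{1620}$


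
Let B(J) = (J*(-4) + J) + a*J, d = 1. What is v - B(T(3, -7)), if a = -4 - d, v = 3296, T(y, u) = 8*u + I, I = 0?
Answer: 2848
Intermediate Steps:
T(y, u) = 8*u (T(y, u) = 8*u + 0 = 8*u)
a = -5 (a = -4 - 1*1 = -4 - 1 = -5)
B(J) = -8*J (B(J) = (J*(-4) + J) - 5*J = (-4*J + J) - 5*J = -3*J - 5*J = -8*J)
v - B(T(3, -7)) = 3296 - (-8)*8*(-7) = 3296 - (-8)*(-56) = 3296 - 1*448 = 3296 - 448 = 2848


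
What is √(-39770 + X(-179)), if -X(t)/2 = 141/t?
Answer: 2*I*√318555023/179 ≈ 199.42*I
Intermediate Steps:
X(t) = -282/t
√(-39770 + X(-179)) = √(-39770 - 282/(-179)) = √(-39770 - 282*(-1/179)) = √(-39770 + 282/179) = √(-7118548/179) = 2*I*√318555023/179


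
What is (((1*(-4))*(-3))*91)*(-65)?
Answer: -70980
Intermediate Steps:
(((1*(-4))*(-3))*91)*(-65) = (-4*(-3)*91)*(-65) = (12*91)*(-65) = 1092*(-65) = -70980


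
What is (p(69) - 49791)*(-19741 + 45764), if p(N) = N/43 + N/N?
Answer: -55712666723/43 ≈ -1.2956e+9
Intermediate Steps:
p(N) = 1 + N/43 (p(N) = N*(1/43) + 1 = N/43 + 1 = 1 + N/43)
(p(69) - 49791)*(-19741 + 45764) = ((1 + (1/43)*69) - 49791)*(-19741 + 45764) = ((1 + 69/43) - 49791)*26023 = (112/43 - 49791)*26023 = -2140901/43*26023 = -55712666723/43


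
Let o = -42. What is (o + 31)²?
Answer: 121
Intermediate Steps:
(o + 31)² = (-42 + 31)² = (-11)² = 121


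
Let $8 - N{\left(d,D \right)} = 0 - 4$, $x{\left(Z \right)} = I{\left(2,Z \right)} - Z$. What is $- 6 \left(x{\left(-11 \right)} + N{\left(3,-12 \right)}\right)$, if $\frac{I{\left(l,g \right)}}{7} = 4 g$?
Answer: $1710$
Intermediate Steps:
$I{\left(l,g \right)} = 28 g$ ($I{\left(l,g \right)} = 7 \cdot 4 g = 28 g$)
$x{\left(Z \right)} = 27 Z$ ($x{\left(Z \right)} = 28 Z - Z = 27 Z$)
$N{\left(d,D \right)} = 12$ ($N{\left(d,D \right)} = 8 - \left(0 - 4\right) = 8 - -4 = 8 + 4 = 12$)
$- 6 \left(x{\left(-11 \right)} + N{\left(3,-12 \right)}\right) = - 6 \left(27 \left(-11\right) + 12\right) = - 6 \left(-297 + 12\right) = \left(-6\right) \left(-285\right) = 1710$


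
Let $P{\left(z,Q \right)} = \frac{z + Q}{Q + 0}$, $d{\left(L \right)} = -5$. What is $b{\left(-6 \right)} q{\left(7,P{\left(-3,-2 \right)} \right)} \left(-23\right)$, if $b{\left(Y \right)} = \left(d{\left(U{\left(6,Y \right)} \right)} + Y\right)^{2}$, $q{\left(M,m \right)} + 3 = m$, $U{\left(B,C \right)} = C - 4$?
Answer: $\frac{2783}{2} \approx 1391.5$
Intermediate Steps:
$U{\left(B,C \right)} = -4 + C$
$P{\left(z,Q \right)} = \frac{Q + z}{Q}$
$q{\left(M,m \right)} = -3 + m$
$b{\left(Y \right)} = \left(-5 + Y\right)^{2}$
$b{\left(-6 \right)} q{\left(7,P{\left(-3,-2 \right)} \right)} \left(-23\right) = \left(-5 - 6\right)^{2} \left(-3 + \frac{-2 - 3}{-2}\right) \left(-23\right) = \left(-11\right)^{2} \left(-3 - - \frac{5}{2}\right) \left(-23\right) = 121 \left(-3 + \frac{5}{2}\right) \left(-23\right) = 121 \left(- \frac{1}{2}\right) \left(-23\right) = \left(- \frac{121}{2}\right) \left(-23\right) = \frac{2783}{2}$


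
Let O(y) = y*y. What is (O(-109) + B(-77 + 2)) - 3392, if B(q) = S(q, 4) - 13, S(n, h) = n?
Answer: 8401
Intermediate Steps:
O(y) = y**2
B(q) = -13 + q (B(q) = q - 13 = -13 + q)
(O(-109) + B(-77 + 2)) - 3392 = ((-109)**2 + (-13 + (-77 + 2))) - 3392 = (11881 + (-13 - 75)) - 3392 = (11881 - 88) - 3392 = 11793 - 3392 = 8401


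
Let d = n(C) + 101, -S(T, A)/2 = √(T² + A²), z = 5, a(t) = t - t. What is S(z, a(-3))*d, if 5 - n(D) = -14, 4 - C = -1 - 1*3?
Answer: -1200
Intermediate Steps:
a(t) = 0
S(T, A) = -2*√(A² + T²) (S(T, A) = -2*√(T² + A²) = -2*√(A² + T²))
C = 8 (C = 4 - (-1 - 1*3) = 4 - (-1 - 3) = 4 - 1*(-4) = 4 + 4 = 8)
n(D) = 19 (n(D) = 5 - 1*(-14) = 5 + 14 = 19)
d = 120 (d = 19 + 101 = 120)
S(z, a(-3))*d = -2*√(0² + 5²)*120 = -2*√(0 + 25)*120 = -2*√25*120 = -2*5*120 = -10*120 = -1200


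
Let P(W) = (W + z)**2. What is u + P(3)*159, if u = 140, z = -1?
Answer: 776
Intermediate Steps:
P(W) = (-1 + W)**2 (P(W) = (W - 1)**2 = (-1 + W)**2)
u + P(3)*159 = 140 + (-1 + 3)**2*159 = 140 + 2**2*159 = 140 + 4*159 = 140 + 636 = 776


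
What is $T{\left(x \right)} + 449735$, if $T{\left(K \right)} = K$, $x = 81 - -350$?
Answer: $450166$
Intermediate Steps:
$x = 431$ ($x = 81 + 350 = 431$)
$T{\left(x \right)} + 449735 = 431 + 449735 = 450166$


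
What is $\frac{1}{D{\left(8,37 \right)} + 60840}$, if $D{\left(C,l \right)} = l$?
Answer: $\frac{1}{60877} \approx 1.6427 \cdot 10^{-5}$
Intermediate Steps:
$\frac{1}{D{\left(8,37 \right)} + 60840} = \frac{1}{37 + 60840} = \frac{1}{60877}$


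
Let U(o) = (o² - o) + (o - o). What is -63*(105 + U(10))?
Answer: -12285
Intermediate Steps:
U(o) = o² - o (U(o) = (o² - o) + 0 = o² - o)
-63*(105 + U(10)) = -63*(105 + 10*(-1 + 10)) = -63*(105 + 10*9) = -63*(105 + 90) = -63*195 = -12285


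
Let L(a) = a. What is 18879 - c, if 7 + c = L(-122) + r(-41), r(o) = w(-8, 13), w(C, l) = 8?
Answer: 19000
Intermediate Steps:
r(o) = 8
c = -121 (c = -7 + (-122 + 8) = -7 - 114 = -121)
18879 - c = 18879 - 1*(-121) = 18879 + 121 = 19000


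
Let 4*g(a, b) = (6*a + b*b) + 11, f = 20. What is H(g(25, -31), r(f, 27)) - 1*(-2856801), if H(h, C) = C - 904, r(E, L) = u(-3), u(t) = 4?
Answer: 2855901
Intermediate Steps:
r(E, L) = 4
g(a, b) = 11/4 + b²/4 + 3*a/2 (g(a, b) = ((6*a + b*b) + 11)/4 = ((6*a + b²) + 11)/4 = ((b² + 6*a) + 11)/4 = (11 + b² + 6*a)/4 = 11/4 + b²/4 + 3*a/2)
H(h, C) = -904 + C
H(g(25, -31), r(f, 27)) - 1*(-2856801) = (-904 + 4) - 1*(-2856801) = -900 + 2856801 = 2855901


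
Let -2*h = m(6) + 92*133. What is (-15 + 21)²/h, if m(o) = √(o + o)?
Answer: -220248/37429921 + 36*√3/37429921 ≈ -0.0058826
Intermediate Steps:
m(o) = √2*√o (m(o) = √(2*o) = √2*√o)
h = -6118 - √3 (h = -(√2*√6 + 92*133)/2 = -(2*√3 + 12236)/2 = -(12236 + 2*√3)/2 = -6118 - √3 ≈ -6119.7)
(-15 + 21)²/h = (-15 + 21)²/(-6118 - √3) = 6²/(-6118 - √3) = 36/(-6118 - √3)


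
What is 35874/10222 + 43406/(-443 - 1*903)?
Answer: -98852432/3439703 ≈ -28.739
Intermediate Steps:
35874/10222 + 43406/(-443 - 1*903) = 35874*(1/10222) + 43406/(-443 - 903) = 17937/5111 + 43406/(-1346) = 17937/5111 + 43406*(-1/1346) = 17937/5111 - 21703/673 = -98852432/3439703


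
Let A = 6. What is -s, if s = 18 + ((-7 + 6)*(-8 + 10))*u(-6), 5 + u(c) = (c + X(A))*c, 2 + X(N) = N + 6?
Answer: -76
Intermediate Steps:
X(N) = 4 + N (X(N) = -2 + (N + 6) = -2 + (6 + N) = 4 + N)
u(c) = -5 + c*(10 + c) (u(c) = -5 + (c + (4 + 6))*c = -5 + (c + 10)*c = -5 + (10 + c)*c = -5 + c*(10 + c))
s = 76 (s = 18 + ((-7 + 6)*(-8 + 10))*(-5 + (-6)² + 10*(-6)) = 18 + (-1*2)*(-5 + 36 - 60) = 18 - 2*(-29) = 18 + 58 = 76)
-s = -1*76 = -76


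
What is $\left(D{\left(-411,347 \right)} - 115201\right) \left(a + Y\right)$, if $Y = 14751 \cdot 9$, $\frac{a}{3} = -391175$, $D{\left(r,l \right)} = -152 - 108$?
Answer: $120167883126$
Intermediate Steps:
$D{\left(r,l \right)} = -260$
$a = -1173525$ ($a = 3 \left(-391175\right) = -1173525$)
$Y = 132759$
$\left(D{\left(-411,347 \right)} - 115201\right) \left(a + Y\right) = \left(-260 - 115201\right) \left(-1173525 + 132759\right) = \left(-260 + \left(-216368 + 101167\right)\right) \left(-1040766\right) = \left(-260 - 115201\right) \left(-1040766\right) = \left(-115461\right) \left(-1040766\right) = 120167883126$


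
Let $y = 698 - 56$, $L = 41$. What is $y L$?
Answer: $26322$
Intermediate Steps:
$y = 642$
$y L = 642 \cdot 41 = 26322$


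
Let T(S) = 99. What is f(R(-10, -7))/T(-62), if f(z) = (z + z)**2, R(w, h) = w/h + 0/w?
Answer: 400/4851 ≈ 0.082457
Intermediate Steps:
R(w, h) = w/h (R(w, h) = w/h + 0 = w/h)
f(z) = 4*z**2 (f(z) = (2*z)**2 = 4*z**2)
f(R(-10, -7))/T(-62) = (4*(-10/(-7))**2)/99 = (4*(-10*(-1/7))**2)*(1/99) = (4*(10/7)**2)*(1/99) = (4*(100/49))*(1/99) = (400/49)*(1/99) = 400/4851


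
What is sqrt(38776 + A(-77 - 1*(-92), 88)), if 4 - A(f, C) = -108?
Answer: 2*sqrt(9722) ≈ 197.20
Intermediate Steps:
A(f, C) = 112 (A(f, C) = 4 - 1*(-108) = 4 + 108 = 112)
sqrt(38776 + A(-77 - 1*(-92), 88)) = sqrt(38776 + 112) = sqrt(38888) = 2*sqrt(9722)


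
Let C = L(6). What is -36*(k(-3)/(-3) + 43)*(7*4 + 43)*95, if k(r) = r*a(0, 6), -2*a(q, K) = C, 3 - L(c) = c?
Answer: -10805490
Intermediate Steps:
L(c) = 3 - c
C = -3 (C = 3 - 1*6 = 3 - 6 = -3)
a(q, K) = 3/2 (a(q, K) = -½*(-3) = 3/2)
k(r) = 3*r/2 (k(r) = r*(3/2) = 3*r/2)
-36*(k(-3)/(-3) + 43)*(7*4 + 43)*95 = -36*(((3/2)*(-3))/(-3) + 43)*(7*4 + 43)*95 = -36*(-9/2*(-⅓) + 43)*(28 + 43)*95 = -36*(3/2 + 43)*71*95 = -1602*71*95 = -36*6319/2*95 = -113742*95 = -10805490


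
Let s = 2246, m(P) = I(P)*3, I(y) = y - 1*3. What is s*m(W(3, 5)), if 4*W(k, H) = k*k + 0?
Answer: -10107/2 ≈ -5053.5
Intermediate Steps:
I(y) = -3 + y (I(y) = y - 3 = -3 + y)
W(k, H) = k**2/4 (W(k, H) = (k*k + 0)/4 = (k**2 + 0)/4 = k**2/4)
m(P) = -9 + 3*P (m(P) = (-3 + P)*3 = -9 + 3*P)
s*m(W(3, 5)) = 2246*(-9 + 3*((1/4)*3**2)) = 2246*(-9 + 3*((1/4)*9)) = 2246*(-9 + 3*(9/4)) = 2246*(-9 + 27/4) = 2246*(-9/4) = -10107/2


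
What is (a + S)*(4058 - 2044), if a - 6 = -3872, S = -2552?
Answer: -12925852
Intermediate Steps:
a = -3866 (a = 6 - 3872 = -3866)
(a + S)*(4058 - 2044) = (-3866 - 2552)*(4058 - 2044) = -6418*2014 = -12925852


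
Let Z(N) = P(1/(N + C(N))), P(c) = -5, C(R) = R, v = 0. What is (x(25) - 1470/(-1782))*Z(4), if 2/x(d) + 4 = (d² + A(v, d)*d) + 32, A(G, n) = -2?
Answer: -82405/19899 ≈ -4.1412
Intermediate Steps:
Z(N) = -5
x(d) = 2/(28 + d² - 2*d) (x(d) = 2/(-4 + ((d² - 2*d) + 32)) = 2/(-4 + (32 + d² - 2*d)) = 2/(28 + d² - 2*d))
(x(25) - 1470/(-1782))*Z(4) = (2/(28 + 25² - 2*25) - 1470/(-1782))*(-5) = (2/(28 + 625 - 50) - 1470*(-1/1782))*(-5) = (2/603 + 245/297)*(-5) = (16481/19899)*(-5) = -82405/19899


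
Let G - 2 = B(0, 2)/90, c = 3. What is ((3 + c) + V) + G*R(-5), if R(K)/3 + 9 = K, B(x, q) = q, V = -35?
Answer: -1709/15 ≈ -113.93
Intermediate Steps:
R(K) = -27 + 3*K
G = 91/45 (G = 2 + 2/90 = 2 + 2*(1/90) = 2 + 1/45 = 91/45 ≈ 2.0222)
((3 + c) + V) + G*R(-5) = ((3 + 3) - 35) + 91*(-27 + 3*(-5))/45 = (6 - 35) + 91*(-27 - 15)/45 = -29 + (91/45)*(-42) = -29 - 1274/15 = -1709/15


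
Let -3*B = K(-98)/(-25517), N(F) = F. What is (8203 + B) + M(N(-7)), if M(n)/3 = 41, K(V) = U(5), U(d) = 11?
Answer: 637363637/76551 ≈ 8326.0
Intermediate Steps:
K(V) = 11
M(n) = 123 (M(n) = 3*41 = 123)
B = 11/76551 (B = -11/(3*(-25517)) = -11*(-1)/(3*25517) = -⅓*(-11/25517) = 11/76551 ≈ 0.00014370)
(8203 + B) + M(N(-7)) = (8203 + 11/76551) + 123 = 627947864/76551 + 123 = 637363637/76551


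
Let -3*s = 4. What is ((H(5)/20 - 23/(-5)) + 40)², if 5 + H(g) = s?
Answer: 7059649/3600 ≈ 1961.0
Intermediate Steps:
s = -4/3 (s = -⅓*4 = -4/3 ≈ -1.3333)
H(g) = -19/3 (H(g) = -5 - 4/3 = -19/3)
((H(5)/20 - 23/(-5)) + 40)² = ((-19/3/20 - 23/(-5)) + 40)² = ((-19/3*1/20 - 23*(-⅕)) + 40)² = ((-19/60 + 23/5) + 40)² = (257/60 + 40)² = (2657/60)² = 7059649/3600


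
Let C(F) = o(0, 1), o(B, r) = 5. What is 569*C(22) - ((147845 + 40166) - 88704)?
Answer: -96462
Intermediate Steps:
C(F) = 5
569*C(22) - ((147845 + 40166) - 88704) = 569*5 - ((147845 + 40166) - 88704) = 2845 - (188011 - 88704) = 2845 - 1*99307 = 2845 - 99307 = -96462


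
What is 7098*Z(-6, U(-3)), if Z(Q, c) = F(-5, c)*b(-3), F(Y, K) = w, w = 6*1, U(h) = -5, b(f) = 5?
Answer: 212940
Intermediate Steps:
w = 6
F(Y, K) = 6
Z(Q, c) = 30 (Z(Q, c) = 6*5 = 30)
7098*Z(-6, U(-3)) = 7098*30 = 212940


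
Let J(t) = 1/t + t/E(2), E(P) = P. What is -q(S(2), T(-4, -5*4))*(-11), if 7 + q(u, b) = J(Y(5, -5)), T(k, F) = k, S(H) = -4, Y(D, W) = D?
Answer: -473/10 ≈ -47.300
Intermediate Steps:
J(t) = 1/t + t/2
q(u, b) = -43/10 (q(u, b) = -7 + (1/5 + (1/2)*5) = -7 + (1/5 + 5/2) = -7 + 27/10 = -43/10)
-q(S(2), T(-4, -5*4))*(-11) = -1*(-43/10)*(-11) = (43/10)*(-11) = -473/10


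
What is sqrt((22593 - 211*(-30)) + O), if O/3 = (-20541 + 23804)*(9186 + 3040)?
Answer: sqrt(119709237) ≈ 10941.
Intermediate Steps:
O = 119680314 (O = 3*((-20541 + 23804)*(9186 + 3040)) = 3*(3263*12226) = 3*39893438 = 119680314)
sqrt((22593 - 211*(-30)) + O) = sqrt((22593 - 211*(-30)) + 119680314) = sqrt((22593 + 6330) + 119680314) = sqrt(28923 + 119680314) = sqrt(119709237)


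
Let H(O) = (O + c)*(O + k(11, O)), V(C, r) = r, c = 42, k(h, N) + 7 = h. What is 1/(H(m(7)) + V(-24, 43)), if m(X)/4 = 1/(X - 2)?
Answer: 25/6211 ≈ 0.0040251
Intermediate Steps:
k(h, N) = -7 + h
m(X) = 4/(-2 + X) (m(X) = 4/(X - 2) = 4/(-2 + X))
H(O) = (4 + O)*(42 + O) (H(O) = (O + 42)*(O + (-7 + 11)) = (42 + O)*(O + 4) = (42 + O)*(4 + O) = (4 + O)*(42 + O))
1/(H(m(7)) + V(-24, 43)) = 1/((168 + (4/(-2 + 7))² + 46*(4/(-2 + 7))) + 43) = 1/((168 + (4/5)² + 46*(4/5)) + 43) = 1/((168 + (4*(⅕))² + 46*(4*(⅕))) + 43) = 1/((168 + (⅘)² + 46*(⅘)) + 43) = 1/((168 + 16/25 + 184/5) + 43) = 1/(5136/25 + 43) = 1/(6211/25) = 25/6211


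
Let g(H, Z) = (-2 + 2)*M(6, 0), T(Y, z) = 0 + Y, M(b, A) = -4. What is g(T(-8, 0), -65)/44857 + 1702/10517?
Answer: 1702/10517 ≈ 0.16183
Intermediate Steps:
T(Y, z) = Y
g(H, Z) = 0 (g(H, Z) = (-2 + 2)*(-4) = 0*(-4) = 0)
g(T(-8, 0), -65)/44857 + 1702/10517 = 0/44857 + 1702/10517 = 0*(1/44857) + 1702*(1/10517) = 0 + 1702/10517 = 1702/10517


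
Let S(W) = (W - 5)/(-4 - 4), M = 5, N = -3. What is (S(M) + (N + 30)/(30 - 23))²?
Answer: 729/49 ≈ 14.878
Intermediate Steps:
S(W) = 5/8 - W/8 (S(W) = (-5 + W)/(-8) = (-5 + W)*(-⅛) = 5/8 - W/8)
(S(M) + (N + 30)/(30 - 23))² = ((5/8 - ⅛*5) + (-3 + 30)/(30 - 23))² = ((5/8 - 5/8) + 27/7)² = (0 + 27*(⅐))² = (0 + 27/7)² = (27/7)² = 729/49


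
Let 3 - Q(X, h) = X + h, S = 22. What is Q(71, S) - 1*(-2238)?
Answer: 2148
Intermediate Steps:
Q(X, h) = 3 - X - h (Q(X, h) = 3 - (X + h) = 3 + (-X - h) = 3 - X - h)
Q(71, S) - 1*(-2238) = (3 - 1*71 - 1*22) - 1*(-2238) = (3 - 71 - 22) + 2238 = -90 + 2238 = 2148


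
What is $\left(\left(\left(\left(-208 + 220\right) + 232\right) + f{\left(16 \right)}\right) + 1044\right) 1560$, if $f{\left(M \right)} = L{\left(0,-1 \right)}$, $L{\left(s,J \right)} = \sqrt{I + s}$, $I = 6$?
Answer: $2009280 + 1560 \sqrt{6} \approx 2.0131 \cdot 10^{6}$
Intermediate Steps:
$L{\left(s,J \right)} = \sqrt{6 + s}$
$f{\left(M \right)} = \sqrt{6}$ ($f{\left(M \right)} = \sqrt{6 + 0} = \sqrt{6}$)
$\left(\left(\left(\left(-208 + 220\right) + 232\right) + f{\left(16 \right)}\right) + 1044\right) 1560 = \left(\left(\left(\left(-208 + 220\right) + 232\right) + \sqrt{6}\right) + 1044\right) 1560 = \left(\left(\left(12 + 232\right) + \sqrt{6}\right) + 1044\right) 1560 = \left(\left(244 + \sqrt{6}\right) + 1044\right) 1560 = \left(1288 + \sqrt{6}\right) 1560 = 2009280 + 1560 \sqrt{6}$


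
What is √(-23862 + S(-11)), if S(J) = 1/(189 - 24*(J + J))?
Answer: 13*I*√72586929/717 ≈ 154.47*I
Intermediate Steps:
S(J) = 1/(189 - 48*J)
√(-23862 + S(-11)) = √(-23862 - 1/(-189 + 48*(-11))) = √(-23862 - 1/(-189 - 528)) = √(-23862 - 1/(-717)) = √(-23862 - 1*(-1/717)) = √(-23862 + 1/717) = √(-17109053/717) = 13*I*√72586929/717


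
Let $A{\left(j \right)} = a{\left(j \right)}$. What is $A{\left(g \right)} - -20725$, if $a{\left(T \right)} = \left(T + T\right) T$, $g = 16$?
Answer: $21237$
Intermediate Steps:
$a{\left(T \right)} = 2 T^{2}$ ($a{\left(T \right)} = 2 T T = 2 T^{2}$)
$A{\left(j \right)} = 2 j^{2}$
$A{\left(g \right)} - -20725 = 2 \cdot 16^{2} - -20725 = 2 \cdot 256 + 20725 = 512 + 20725 = 21237$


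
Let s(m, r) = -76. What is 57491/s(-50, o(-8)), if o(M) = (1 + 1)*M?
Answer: -57491/76 ≈ -756.46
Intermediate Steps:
o(M) = 2*M
57491/s(-50, o(-8)) = 57491/(-76) = 57491*(-1/76) = -57491/76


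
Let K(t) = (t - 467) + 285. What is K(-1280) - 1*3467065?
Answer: -3468527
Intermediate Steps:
K(t) = -182 + t (K(t) = (-467 + t) + 285 = -182 + t)
K(-1280) - 1*3467065 = (-182 - 1280) - 1*3467065 = -1462 - 3467065 = -3468527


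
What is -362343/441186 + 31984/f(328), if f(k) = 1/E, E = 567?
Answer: 2666958660755/147062 ≈ 1.8135e+7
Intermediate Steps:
f(k) = 1/567
-362343/441186 + 31984/f(328) = -362343/441186 + 31984/(1/567) = -362343*1/441186 + 31984*567 = -120781/147062 + 18134928 = 2666958660755/147062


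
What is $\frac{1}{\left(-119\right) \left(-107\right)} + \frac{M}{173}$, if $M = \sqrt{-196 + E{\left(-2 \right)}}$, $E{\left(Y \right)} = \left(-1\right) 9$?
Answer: $\frac{1}{12733} + \frac{i \sqrt{205}}{173} \approx 7.8536 \cdot 10^{-5} + 0.082762 i$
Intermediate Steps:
$E{\left(Y \right)} = -9$
$M = i \sqrt{205}$ ($M = \sqrt{-196 - 9} = \sqrt{-205} = i \sqrt{205} \approx 14.318 i$)
$\frac{1}{\left(-119\right) \left(-107\right)} + \frac{M}{173} = \frac{1}{\left(-119\right) \left(-107\right)} + \frac{i \sqrt{205}}{173} = \left(- \frac{1}{119}\right) \left(- \frac{1}{107}\right) + i \sqrt{205} \cdot \frac{1}{173} = \frac{1}{12733} + \frac{i \sqrt{205}}{173}$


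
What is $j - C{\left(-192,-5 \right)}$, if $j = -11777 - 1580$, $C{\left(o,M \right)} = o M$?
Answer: $-14317$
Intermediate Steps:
$C{\left(o,M \right)} = M o$
$j = -13357$ ($j = -11777 - 1580 = -13357$)
$j - C{\left(-192,-5 \right)} = -13357 - \left(-5\right) \left(-192\right) = -13357 - 960 = -14317$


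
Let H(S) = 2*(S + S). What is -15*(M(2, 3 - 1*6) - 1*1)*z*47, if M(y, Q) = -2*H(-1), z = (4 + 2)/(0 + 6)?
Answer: -4935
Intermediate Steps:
H(S) = 4*S (H(S) = 2*(2*S) = 4*S)
z = 1 (z = 6/6 = 6*(⅙) = 1)
M(y, Q) = 8 (M(y, Q) = -8*(-1) = -2*(-4) = 8)
-15*(M(2, 3 - 1*6) - 1*1)*z*47 = -15*(8 - 1*1)*47 = -15*(8 - 1)*47 = -105*47 = -4935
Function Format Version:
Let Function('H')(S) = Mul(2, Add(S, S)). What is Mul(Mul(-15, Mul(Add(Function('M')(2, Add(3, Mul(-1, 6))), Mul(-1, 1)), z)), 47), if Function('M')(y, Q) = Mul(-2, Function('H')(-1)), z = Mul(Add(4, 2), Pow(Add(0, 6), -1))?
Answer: -4935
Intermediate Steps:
Function('H')(S) = Mul(4, S) (Function('H')(S) = Mul(2, Mul(2, S)) = Mul(4, S))
z = 1 (z = Mul(6, Pow(6, -1)) = Mul(6, Rational(1, 6)) = 1)
Function('M')(y, Q) = 8 (Function('M')(y, Q) = Mul(-2, Mul(4, -1)) = Mul(-2, -4) = 8)
Mul(Mul(-15, Mul(Add(Function('M')(2, Add(3, Mul(-1, 6))), Mul(-1, 1)), z)), 47) = Mul(Mul(-15, Mul(Add(8, Mul(-1, 1)), 1)), 47) = Mul(Mul(-15, Mul(Add(8, -1), 1)), 47) = Mul(Mul(-15, Mul(7, 1)), 47) = Mul(Mul(-15, 7), 47) = Mul(-105, 47) = -4935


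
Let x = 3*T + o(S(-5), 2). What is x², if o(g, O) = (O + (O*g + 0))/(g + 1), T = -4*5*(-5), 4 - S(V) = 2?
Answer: 91204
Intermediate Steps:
S(V) = 2 (S(V) = 4 - 1*2 = 4 - 2 = 2)
T = 100 (T = -20*(-5) = 100)
o(g, O) = (O + O*g)/(1 + g)
x = 302 (x = 3*100 + 2 = 300 + 2 = 302)
x² = 302² = 91204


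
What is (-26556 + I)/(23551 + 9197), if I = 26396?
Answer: -40/8187 ≈ -0.0048858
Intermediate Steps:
(-26556 + I)/(23551 + 9197) = (-26556 + 26396)/(23551 + 9197) = -160/32748 = -160*1/32748 = -40/8187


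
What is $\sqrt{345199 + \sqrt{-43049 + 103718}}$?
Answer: $\sqrt{345199 + 9 \sqrt{749}} \approx 587.75$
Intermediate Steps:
$\sqrt{345199 + \sqrt{-43049 + 103718}} = \sqrt{345199 + \sqrt{60669}} = \sqrt{345199 + 9 \sqrt{749}}$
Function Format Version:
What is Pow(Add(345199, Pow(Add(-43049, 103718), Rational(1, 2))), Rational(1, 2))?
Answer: Pow(Add(345199, Mul(9, Pow(749, Rational(1, 2)))), Rational(1, 2)) ≈ 587.75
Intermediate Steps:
Pow(Add(345199, Pow(Add(-43049, 103718), Rational(1, 2))), Rational(1, 2)) = Pow(Add(345199, Pow(60669, Rational(1, 2))), Rational(1, 2)) = Pow(Add(345199, Mul(9, Pow(749, Rational(1, 2)))), Rational(1, 2))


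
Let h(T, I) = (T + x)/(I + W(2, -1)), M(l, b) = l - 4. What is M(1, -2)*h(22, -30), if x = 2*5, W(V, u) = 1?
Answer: 96/29 ≈ 3.3103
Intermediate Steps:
M(l, b) = -4 + l
x = 10
h(T, I) = (10 + T)/(1 + I) (h(T, I) = (T + 10)/(I + 1) = (10 + T)/(1 + I))
M(1, -2)*h(22, -30) = (-4 + 1)*((10 + 22)/(1 - 30)) = -3*32/(-29) = -(-3)*32/29 = -3*(-32/29) = 96/29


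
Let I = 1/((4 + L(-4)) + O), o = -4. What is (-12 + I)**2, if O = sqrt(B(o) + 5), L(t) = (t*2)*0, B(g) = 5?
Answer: 2317/18 + 34*sqrt(10)/9 ≈ 140.67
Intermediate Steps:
L(t) = 0 (L(t) = (2*t)*0 = 0)
O = sqrt(10) (O = sqrt(5 + 5) = sqrt(10) ≈ 3.1623)
I = 1/(4 + sqrt(10)) (I = 1/((4 + 0) + sqrt(10)) = 1/(4 + sqrt(10)) ≈ 0.13962)
(-12 + I)**2 = (-12 + (2/3 - sqrt(10)/6))**2 = (-34/3 - sqrt(10)/6)**2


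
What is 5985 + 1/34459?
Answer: 206237116/34459 ≈ 5985.0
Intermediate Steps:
5985 + 1/34459 = 206237116/34459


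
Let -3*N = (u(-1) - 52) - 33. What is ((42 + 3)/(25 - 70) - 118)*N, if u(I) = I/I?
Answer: -3332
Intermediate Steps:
u(I) = 1
N = 28 (N = -((1 - 52) - 33)/3 = -(-51 - 33)/3 = -⅓*(-84) = 28)
((42 + 3)/(25 - 70) - 118)*N = ((42 + 3)/(25 - 70) - 118)*28 = (45/(-45) - 118)*28 = (45*(-1/45) - 118)*28 = (-1 - 118)*28 = -119*28 = -3332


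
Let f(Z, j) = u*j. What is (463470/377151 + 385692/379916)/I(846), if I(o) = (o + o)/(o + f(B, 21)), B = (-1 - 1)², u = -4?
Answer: 3403005132127/3367213933926 ≈ 1.0106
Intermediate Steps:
B = 4 (B = (-2)² = 4)
f(Z, j) = -4*j
I(o) = 2*o/(-84 + o) (I(o) = (o + o)/(o - 4*21) = (2*o)/(o - 84) = (2*o)/(-84 + o) = 2*o/(-84 + o))
(463470/377151 + 385692/379916)/I(846) = (463470/377151 + 385692/379916)/((2*846/(-84 + 846))) = (463470*(1/377151) + 385692*(1/379916))/((2*846/762)) = (154490/125717 + 96423/94979)/((2*846*(1/762))) = 26795316001/(11940474943*(282/127)) = (26795316001/11940474943)*(127/282) = 3403005132127/3367213933926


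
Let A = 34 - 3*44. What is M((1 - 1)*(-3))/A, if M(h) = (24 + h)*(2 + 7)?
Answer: -108/49 ≈ -2.2041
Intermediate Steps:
A = -98 (A = 34 - 132 = -98)
M(h) = 216 + 9*h (M(h) = (24 + h)*9 = 216 + 9*h)
M((1 - 1)*(-3))/A = (216 + 9*((1 - 1)*(-3)))/(-98) = (216 + 9*(0*(-3)))*(-1/98) = (216 + 9*0)*(-1/98) = (216 + 0)*(-1/98) = 216*(-1/98) = -108/49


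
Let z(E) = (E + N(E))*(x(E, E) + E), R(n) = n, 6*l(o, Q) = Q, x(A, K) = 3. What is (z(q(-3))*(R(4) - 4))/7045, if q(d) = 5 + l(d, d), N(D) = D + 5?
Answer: 0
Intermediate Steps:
N(D) = 5 + D
l(o, Q) = Q/6
q(d) = 5 + d/6
z(E) = (3 + E)*(5 + 2*E) (z(E) = (E + (5 + E))*(3 + E) = (5 + 2*E)*(3 + E) = (3 + E)*(5 + 2*E))
(z(q(-3))*(R(4) - 4))/7045 = ((15 + 2*(5 + (1/6)*(-3))**2 + 11*(5 + (1/6)*(-3)))*(4 - 4))/7045 = ((15 + 2*(5 - 1/2)**2 + 11*(5 - 1/2))*0)*(1/7045) = ((15 + 2*(9/2)**2 + 11*(9/2))*0)*(1/7045) = ((15 + 2*(81/4) + 99/2)*0)*(1/7045) = ((15 + 81/2 + 99/2)*0)*(1/7045) = (105*0)*(1/7045) = 0*(1/7045) = 0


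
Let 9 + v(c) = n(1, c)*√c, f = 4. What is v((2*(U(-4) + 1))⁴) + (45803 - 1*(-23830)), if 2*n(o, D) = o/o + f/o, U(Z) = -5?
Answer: 69784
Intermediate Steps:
n(o, D) = ½ + 2/o (n(o, D) = (o/o + 4/o)/2 = (1 + 4/o)/2 = ½ + 2/o)
v(c) = -9 + 5*√c/2 (v(c) = -9 + ((½)*(4 + 1)/1)*√c = -9 + ((½)*1*5)*√c = -9 + 5*√c/2)
v((2*(U(-4) + 1))⁴) + (45803 - 1*(-23830)) = (-9 + 5*√((2*(-5 + 1))⁴)/2) + (45803 - 1*(-23830)) = (-9 + 5*√((2*(-4))⁴)/2) + (45803 + 23830) = (-9 + 5*√((-8)⁴)/2) + 69633 = (-9 + 5*√4096/2) + 69633 = (-9 + (5/2)*64) + 69633 = (-9 + 160) + 69633 = 151 + 69633 = 69784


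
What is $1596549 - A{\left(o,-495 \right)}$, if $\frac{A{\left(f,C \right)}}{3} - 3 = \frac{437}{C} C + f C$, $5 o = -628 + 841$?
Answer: $1658490$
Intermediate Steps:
$o = \frac{213}{5}$ ($o = \frac{-628 + 841}{5} = \frac{1}{5} \cdot 213 = \frac{213}{5} \approx 42.6$)
$A{\left(f,C \right)} = 1320 + 3 C f$ ($A{\left(f,C \right)} = 9 + 3 \left(\frac{437}{C} C + f C\right) = 9 + 3 \left(437 + C f\right) = 9 + \left(1311 + 3 C f\right) = 1320 + 3 C f$)
$1596549 - A{\left(o,-495 \right)} = 1596549 - \left(1320 + 3 \left(-495\right) \frac{213}{5}\right) = 1596549 - \left(1320 - 63261\right) = 1596549 - -61941 = 1596549 + 61941 = 1658490$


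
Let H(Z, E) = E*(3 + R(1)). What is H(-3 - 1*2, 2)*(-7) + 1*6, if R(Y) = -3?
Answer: 6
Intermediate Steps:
H(Z, E) = 0 (H(Z, E) = E*(3 - 3) = E*0 = 0)
H(-3 - 1*2, 2)*(-7) + 1*6 = 0*(-7) + 1*6 = 0 + 6 = 6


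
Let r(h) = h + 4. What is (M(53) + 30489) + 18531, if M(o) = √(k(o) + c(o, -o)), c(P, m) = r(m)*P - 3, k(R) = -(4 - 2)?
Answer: 49020 + I*√2602 ≈ 49020.0 + 51.01*I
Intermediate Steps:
r(h) = 4 + h
k(R) = -2 (k(R) = -1*2 = -2)
c(P, m) = -3 + P*(4 + m) (c(P, m) = (4 + m)*P - 3 = P*(4 + m) - 3 = -3 + P*(4 + m))
M(o) = √(-5 + o*(4 - o)) (M(o) = √(-2 + (-3 + o*(4 - o))) = √(-5 + o*(4 - o)))
(M(53) + 30489) + 18531 = (√(-5 - 1*53*(-4 + 53)) + 30489) + 18531 = (√(-5 - 1*53*49) + 30489) + 18531 = (√(-5 - 2597) + 30489) + 18531 = (√(-2602) + 30489) + 18531 = (I*√2602 + 30489) + 18531 = (30489 + I*√2602) + 18531 = 49020 + I*√2602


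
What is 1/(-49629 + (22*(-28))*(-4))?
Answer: -1/47165 ≈ -2.1202e-5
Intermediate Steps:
1/(-49629 + (22*(-28))*(-4)) = 1/(-49629 - 616*(-4)) = 1/(-49629 + 2464) = 1/(-47165) = -1/47165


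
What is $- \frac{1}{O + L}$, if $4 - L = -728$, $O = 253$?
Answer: $- \frac{1}{985} \approx -0.0010152$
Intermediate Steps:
$L = 732$ ($L = 4 - -728 = 4 + 728 = 732$)
$- \frac{1}{O + L} = - \frac{1}{253 + 732} = - \frac{1}{985}$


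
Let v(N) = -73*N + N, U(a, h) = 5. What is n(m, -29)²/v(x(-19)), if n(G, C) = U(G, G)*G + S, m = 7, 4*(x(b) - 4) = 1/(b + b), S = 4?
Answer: -3211/607 ≈ -5.2899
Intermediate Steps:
x(b) = 4 + 1/(8*b) (x(b) = 4 + 1/(4*(b + b)) = 4 + 1/(4*((2*b))) = 4 + (1/(2*b))/4 = 4 + 1/(8*b))
v(N) = -72*N
n(G, C) = 4 + 5*G (n(G, C) = 5*G + 4 = 4 + 5*G)
n(m, -29)²/v(x(-19)) = (4 + 5*7)²/((-72*(4 + (⅛)/(-19)))) = (4 + 35)²/((-72*(4 + (⅛)*(-1/19)))) = 39²/((-72*(4 - 1/152))) = 1521/((-72*607/152)) = 1521/(-5463/19) = 1521*(-19/5463) = -3211/607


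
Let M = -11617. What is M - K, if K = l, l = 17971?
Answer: -29588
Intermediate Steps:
K = 17971
M - K = -11617 - 1*17971 = -11617 - 17971 = -29588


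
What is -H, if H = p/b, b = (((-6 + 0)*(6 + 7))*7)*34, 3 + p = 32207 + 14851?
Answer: 15685/6188 ≈ 2.5347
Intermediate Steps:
p = 47055 (p = -3 + (32207 + 14851) = -3 + 47058 = 47055)
b = -18564 (b = (-6*13*7)*34 = -78*7*34 = -546*34 = -18564)
H = -15685/6188 (H = 47055/(-18564) = 47055*(-1/18564) = -15685/6188 ≈ -2.5347)
-H = -1*(-15685/6188) = 15685/6188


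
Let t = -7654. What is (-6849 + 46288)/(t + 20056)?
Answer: 39439/12402 ≈ 3.1800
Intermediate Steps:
(-6849 + 46288)/(t + 20056) = (-6849 + 46288)/(-7654 + 20056) = 39439/12402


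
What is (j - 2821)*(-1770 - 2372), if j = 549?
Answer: 9410624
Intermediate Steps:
(j - 2821)*(-1770 - 2372) = (549 - 2821)*(-1770 - 2372) = -2272*(-4142) = 9410624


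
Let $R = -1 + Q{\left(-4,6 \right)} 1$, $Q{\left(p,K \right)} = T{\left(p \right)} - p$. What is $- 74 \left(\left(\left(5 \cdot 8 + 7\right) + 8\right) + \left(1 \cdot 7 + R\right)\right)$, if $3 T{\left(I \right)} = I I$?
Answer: $- \frac{15614}{3} \approx -5204.7$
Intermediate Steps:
$T{\left(I \right)} = \frac{I^{2}}{3}$ ($T{\left(I \right)} = \frac{I I}{3} = \frac{I^{2}}{3}$)
$Q{\left(p,K \right)} = - p + \frac{p^{2}}{3}$ ($Q{\left(p,K \right)} = \frac{p^{2}}{3} - p = - p + \frac{p^{2}}{3}$)
$R = \frac{25}{3}$ ($R = -1 + \frac{1}{3} \left(-4\right) \left(-3 - 4\right) 1 = -1 + \frac{1}{3} \left(-4\right) \left(-7\right) 1 = -1 + \frac{28}{3} \cdot 1 = -1 + \frac{28}{3} = \frac{25}{3} \approx 8.3333$)
$- 74 \left(\left(\left(5 \cdot 8 + 7\right) + 8\right) + \left(1 \cdot 7 + R\right)\right) = - 74 \left(\left(\left(5 \cdot 8 + 7\right) + 8\right) + \left(1 \cdot 7 + \frac{25}{3}\right)\right) = - 74 \left(\left(\left(40 + 7\right) + 8\right) + \left(7 + \frac{25}{3}\right)\right) = - 74 \left(\left(47 + 8\right) + \frac{46}{3}\right) = - 74 \left(55 + \frac{46}{3}\right) = \left(-74\right) \frac{211}{3} = - \frac{15614}{3}$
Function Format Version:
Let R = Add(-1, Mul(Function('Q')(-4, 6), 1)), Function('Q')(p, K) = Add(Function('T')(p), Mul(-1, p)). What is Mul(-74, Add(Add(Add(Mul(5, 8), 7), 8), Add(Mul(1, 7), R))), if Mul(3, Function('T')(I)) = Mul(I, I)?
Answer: Rational(-15614, 3) ≈ -5204.7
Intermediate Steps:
Function('T')(I) = Mul(Rational(1, 3), Pow(I, 2)) (Function('T')(I) = Mul(Rational(1, 3), Mul(I, I)) = Mul(Rational(1, 3), Pow(I, 2)))
Function('Q')(p, K) = Add(Mul(-1, p), Mul(Rational(1, 3), Pow(p, 2))) (Function('Q')(p, K) = Add(Mul(Rational(1, 3), Pow(p, 2)), Mul(-1, p)) = Add(Mul(-1, p), Mul(Rational(1, 3), Pow(p, 2))))
R = Rational(25, 3) (R = Add(-1, Mul(Mul(Rational(1, 3), -4, Add(-3, -4)), 1)) = Add(-1, Mul(Mul(Rational(1, 3), -4, -7), 1)) = Add(-1, Mul(Rational(28, 3), 1)) = Add(-1, Rational(28, 3)) = Rational(25, 3) ≈ 8.3333)
Mul(-74, Add(Add(Add(Mul(5, 8), 7), 8), Add(Mul(1, 7), R))) = Mul(-74, Add(Add(Add(Mul(5, 8), 7), 8), Add(Mul(1, 7), Rational(25, 3)))) = Mul(-74, Add(Add(Add(40, 7), 8), Add(7, Rational(25, 3)))) = Mul(-74, Add(Add(47, 8), Rational(46, 3))) = Mul(-74, Add(55, Rational(46, 3))) = Mul(-74, Rational(211, 3)) = Rational(-15614, 3)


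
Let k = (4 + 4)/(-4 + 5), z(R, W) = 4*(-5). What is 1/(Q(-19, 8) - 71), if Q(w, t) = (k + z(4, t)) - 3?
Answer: -1/86 ≈ -0.011628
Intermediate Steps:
z(R, W) = -20
k = 8 (k = 8/1 = 8*1 = 8)
Q(w, t) = -15 (Q(w, t) = (8 - 20) - 3 = -12 - 3 = -15)
1/(Q(-19, 8) - 71) = 1/(-15 - 71) = 1/(-86) = -1/86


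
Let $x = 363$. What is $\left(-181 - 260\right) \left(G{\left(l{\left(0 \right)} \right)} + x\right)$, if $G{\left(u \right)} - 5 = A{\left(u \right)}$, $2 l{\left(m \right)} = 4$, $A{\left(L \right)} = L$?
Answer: $-163170$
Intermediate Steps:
$l{\left(m \right)} = 2$ ($l{\left(m \right)} = \frac{1}{2} \cdot 4 = 2$)
$G{\left(u \right)} = 5 + u$
$\left(-181 - 260\right) \left(G{\left(l{\left(0 \right)} \right)} + x\right) = \left(-181 - 260\right) \left(\left(5 + 2\right) + 363\right) = - 441 \left(7 + 363\right) = \left(-441\right) 370 = -163170$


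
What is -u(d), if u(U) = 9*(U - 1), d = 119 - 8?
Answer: -990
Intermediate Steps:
d = 111
u(U) = -9 + 9*U (u(U) = 9*(-1 + U) = -9 + 9*U)
-u(d) = -(-9 + 9*111) = -(-9 + 999) = -1*990 = -990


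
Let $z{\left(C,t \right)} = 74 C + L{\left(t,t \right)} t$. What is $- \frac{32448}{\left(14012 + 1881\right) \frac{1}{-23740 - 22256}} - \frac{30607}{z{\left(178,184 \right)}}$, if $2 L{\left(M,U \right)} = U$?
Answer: $\frac{44923107623749}{478379300} \approx 93907.0$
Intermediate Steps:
$L{\left(M,U \right)} = \frac{U}{2}$
$z{\left(C,t \right)} = \frac{t^{2}}{2} + 74 C$ ($z{\left(C,t \right)} = 74 C + \frac{t}{2} t = 74 C + \frac{t^{2}}{2} = \frac{t^{2}}{2} + 74 C$)
$- \frac{32448}{\left(14012 + 1881\right) \frac{1}{-23740 - 22256}} - \frac{30607}{z{\left(178,184 \right)}} = - \frac{32448}{\left(14012 + 1881\right) \frac{1}{-23740 - 22256}} - \frac{30607}{\frac{184^{2}}{2} + 74 \cdot 178} = - \frac{32448}{15893 \frac{1}{-45996}} - \frac{30607}{\frac{1}{2} \cdot 33856 + 13172} = - \frac{32448}{15893 \left(- \frac{1}{45996}\right)} - \frac{30607}{16928 + 13172} = - \frac{32448}{- \frac{15893}{45996}} - \frac{30607}{30100} = \left(-32448\right) \left(- \frac{45996}{15893}\right) - \frac{30607}{30100} = \frac{1492478208}{15893} - \frac{30607}{30100} = \frac{44923107623749}{478379300}$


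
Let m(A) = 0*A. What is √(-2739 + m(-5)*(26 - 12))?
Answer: I*√2739 ≈ 52.335*I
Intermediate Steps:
m(A) = 0
√(-2739 + m(-5)*(26 - 12)) = √(-2739 + 0*(26 - 12)) = √(-2739 + 0*14) = √(-2739 + 0) = √(-2739) = I*√2739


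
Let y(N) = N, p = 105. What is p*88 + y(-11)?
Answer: 9229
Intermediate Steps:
p*88 + y(-11) = 105*88 - 11 = 9240 - 11 = 9229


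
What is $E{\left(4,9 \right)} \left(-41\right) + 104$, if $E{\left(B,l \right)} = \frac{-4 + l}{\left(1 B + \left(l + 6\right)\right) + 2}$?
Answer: $\frac{1979}{21} \approx 94.238$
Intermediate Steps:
$E{\left(B,l \right)} = \frac{-4 + l}{8 + B + l}$ ($E{\left(B,l \right)} = \frac{-4 + l}{\left(B + \left(6 + l\right)\right) + 2} = \frac{-4 + l}{\left(6 + B + l\right) + 2} = \frac{-4 + l}{8 + B + l}$)
$E{\left(4,9 \right)} \left(-41\right) + 104 = \frac{-4 + 9}{8 + 4 + 9} \left(-41\right) + 104 = \frac{1}{21} \cdot 5 \left(-41\right) + 104 = \frac{5}{21} \left(-41\right) + 104 = - \frac{205}{21} + 104 = \frac{1979}{21}$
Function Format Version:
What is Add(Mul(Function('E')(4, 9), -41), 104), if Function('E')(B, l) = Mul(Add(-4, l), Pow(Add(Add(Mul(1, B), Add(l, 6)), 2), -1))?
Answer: Rational(1979, 21) ≈ 94.238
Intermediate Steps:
Function('E')(B, l) = Mul(Pow(Add(8, B, l), -1), Add(-4, l)) (Function('E')(B, l) = Mul(Add(-4, l), Pow(Add(Add(B, Add(6, l)), 2), -1)) = Mul(Add(-4, l), Pow(Add(Add(6, B, l), 2), -1)) = Mul(Add(-4, l), Pow(Add(8, B, l), -1)) = Mul(Pow(Add(8, B, l), -1), Add(-4, l)))
Add(Mul(Function('E')(4, 9), -41), 104) = Add(Mul(Mul(Pow(Add(8, 4, 9), -1), Add(-4, 9)), -41), 104) = Add(Mul(Mul(Pow(21, -1), 5), -41), 104) = Add(Mul(Mul(Rational(1, 21), 5), -41), 104) = Add(Mul(Rational(5, 21), -41), 104) = Add(Rational(-205, 21), 104) = Rational(1979, 21)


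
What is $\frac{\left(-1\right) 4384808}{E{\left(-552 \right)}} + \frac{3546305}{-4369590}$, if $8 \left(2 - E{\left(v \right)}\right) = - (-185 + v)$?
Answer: $\frac{30655189724771}{630094878} \approx 48652.0$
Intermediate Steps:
$E{\left(v \right)} = - \frac{169}{8} + \frac{v}{8}$ ($E{\left(v \right)} = 2 - \frac{\left(-1\right) \left(-185 + v\right)}{8} = 2 - \frac{185 - v}{8} = 2 + \left(- \frac{185}{8} + \frac{v}{8}\right) = - \frac{169}{8} + \frac{v}{8}$)
$\frac{\left(-1\right) 4384808}{E{\left(-552 \right)}} + \frac{3546305}{-4369590} = \frac{\left(-1\right) 4384808}{- \frac{169}{8} + \frac{1}{8} \left(-552\right)} + \frac{3546305}{-4369590} = - \frac{4384808}{- \frac{169}{8} - 69} + 3546305 \left(- \frac{1}{4369590}\right) = - \frac{4384808}{- \frac{721}{8}} - \frac{709261}{873918} = \left(-4384808\right) \left(- \frac{8}{721}\right) - \frac{709261}{873918} = \frac{35078464}{721} - \frac{709261}{873918} = \frac{30655189724771}{630094878}$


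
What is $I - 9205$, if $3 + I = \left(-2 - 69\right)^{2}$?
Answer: $-4167$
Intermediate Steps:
$I = 5038$ ($I = -3 + \left(-2 - 69\right)^{2} = -3 + \left(-71\right)^{2} = -3 + 5041 = 5038$)
$I - 9205 = 5038 - 9205 = -4167$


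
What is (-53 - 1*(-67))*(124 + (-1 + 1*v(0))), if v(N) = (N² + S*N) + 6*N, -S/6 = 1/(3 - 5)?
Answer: 1722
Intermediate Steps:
S = 3 (S = -6/(3 - 5) = -6/(-2) = -6*(-½) = 3)
v(N) = N² + 9*N (v(N) = (N² + 3*N) + 6*N = N² + 9*N)
(-53 - 1*(-67))*(124 + (-1 + 1*v(0))) = (-53 - 1*(-67))*(124 + (-1 + 1*(0*(9 + 0)))) = (-53 + 67)*(124 + (-1 + 1*(0*9))) = 14*(124 + (-1 + 1*0)) = 14*(124 + (-1 + 0)) = 14*(124 - 1) = 14*123 = 1722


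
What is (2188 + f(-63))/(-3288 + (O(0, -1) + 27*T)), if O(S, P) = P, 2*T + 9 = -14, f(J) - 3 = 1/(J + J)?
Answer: -276065/453537 ≈ -0.60869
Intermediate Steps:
f(J) = 3 + 1/(2*J) (f(J) = 3 + 1/(J + J) = 3 + 1/(2*J))
T = -23/2 (T = -9/2 + (½)*(-14) = -9/2 - 7 = -23/2 ≈ -11.500)
(2188 + f(-63))/(-3288 + (O(0, -1) + 27*T)) = (2188 + (3 + (½)/(-63)))/(-3288 + (-1 + 27*(-23/2))) = (2188 + (3 + (½)*(-1/63)))/(-3288 + (-1 - 621/2)) = (2188 + (3 - 1/126))/(-3288 - 623/2) = (2188 + 377/126)/(-7199/2) = (276065/126)*(-2/7199) = -276065/453537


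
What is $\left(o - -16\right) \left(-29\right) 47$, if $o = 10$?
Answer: $-35438$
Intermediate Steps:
$\left(o - -16\right) \left(-29\right) 47 = \left(10 - -16\right) \left(-29\right) 47 = \left(10 + 16\right) \left(-29\right) 47 = 26 \left(-29\right) 47 = \left(-754\right) 47 = -35438$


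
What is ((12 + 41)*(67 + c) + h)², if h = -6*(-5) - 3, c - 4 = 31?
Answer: 29517489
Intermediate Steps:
c = 35 (c = 4 + 31 = 35)
h = 27 (h = 30 - 3 = 27)
((12 + 41)*(67 + c) + h)² = ((12 + 41)*(67 + 35) + 27)² = (53*102 + 27)² = (5406 + 27)² = 5433² = 29517489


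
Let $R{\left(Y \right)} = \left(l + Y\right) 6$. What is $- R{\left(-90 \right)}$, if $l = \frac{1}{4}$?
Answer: $\frac{1077}{2} \approx 538.5$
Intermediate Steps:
$l = \frac{1}{4} \approx 0.25$
$R{\left(Y \right)} = \frac{3}{2} + 6 Y$ ($R{\left(Y \right)} = \left(\frac{1}{4} + Y\right) 6 = \frac{3}{2} + 6 Y$)
$- R{\left(-90 \right)} = - (\frac{3}{2} + 6 \left(-90\right)) = - (\frac{3}{2} - 540) = \left(-1\right) \left(- \frac{1077}{2}\right) = \frac{1077}{2}$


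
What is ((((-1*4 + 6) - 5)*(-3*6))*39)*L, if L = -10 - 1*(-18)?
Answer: 16848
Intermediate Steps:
L = 8 (L = -10 + 18 = 8)
((((-1*4 + 6) - 5)*(-3*6))*39)*L = ((((-1*4 + 6) - 5)*(-3*6))*39)*8 = ((((-4 + 6) - 5)*(-18))*39)*8 = (((2 - 5)*(-18))*39)*8 = (-3*(-18)*39)*8 = (54*39)*8 = 2106*8 = 16848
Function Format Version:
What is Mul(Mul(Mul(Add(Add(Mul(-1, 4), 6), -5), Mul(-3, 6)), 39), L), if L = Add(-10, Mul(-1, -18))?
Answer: 16848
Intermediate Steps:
L = 8 (L = Add(-10, 18) = 8)
Mul(Mul(Mul(Add(Add(Mul(-1, 4), 6), -5), Mul(-3, 6)), 39), L) = Mul(Mul(Mul(Add(Add(Mul(-1, 4), 6), -5), Mul(-3, 6)), 39), 8) = Mul(Mul(Mul(Add(Add(-4, 6), -5), -18), 39), 8) = Mul(Mul(Mul(Add(2, -5), -18), 39), 8) = Mul(Mul(Mul(-3, -18), 39), 8) = Mul(Mul(54, 39), 8) = Mul(2106, 8) = 16848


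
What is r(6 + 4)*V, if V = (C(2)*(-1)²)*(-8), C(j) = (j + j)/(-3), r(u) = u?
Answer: 320/3 ≈ 106.67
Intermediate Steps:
C(j) = -2*j/3 (C(j) = (2*j)*(-⅓) = -2*j/3)
V = 32/3 (V = (-⅔*2*(-1)²)*(-8) = -4/3*1*(-8) = -4/3*(-8) = 32/3 ≈ 10.667)
r(6 + 4)*V = (6 + 4)*(32/3) = 10*(32/3) = 320/3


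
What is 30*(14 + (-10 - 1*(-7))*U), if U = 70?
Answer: -5880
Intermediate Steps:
30*(14 + (-10 - 1*(-7))*U) = 30*(14 + (-10 - 1*(-7))*70) = 30*(14 + (-10 + 7)*70) = 30*(14 - 3*70) = 30*(14 - 210) = 30*(-196) = -5880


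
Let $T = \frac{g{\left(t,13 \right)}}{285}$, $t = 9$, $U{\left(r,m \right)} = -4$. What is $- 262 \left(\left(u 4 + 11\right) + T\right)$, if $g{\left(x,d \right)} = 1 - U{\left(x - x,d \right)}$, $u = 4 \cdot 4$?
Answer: $- \frac{1120312}{57} \approx -19655.0$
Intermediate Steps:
$u = 16$
$g{\left(x,d \right)} = 5$ ($g{\left(x,d \right)} = 1 - -4 = 1 + 4 = 5$)
$T = \frac{1}{57}$ ($T = \frac{5}{285} = 5 \cdot \frac{1}{285} = \frac{1}{57} \approx 0.017544$)
$- 262 \left(\left(u 4 + 11\right) + T\right) = - 262 \left(\left(16 \cdot 4 + 11\right) + \frac{1}{57}\right) = - 262 \left(\left(64 + 11\right) + \frac{1}{57}\right) = - 262 \left(75 + \frac{1}{57}\right) = \left(-262\right) \frac{4276}{57} = - \frac{1120312}{57}$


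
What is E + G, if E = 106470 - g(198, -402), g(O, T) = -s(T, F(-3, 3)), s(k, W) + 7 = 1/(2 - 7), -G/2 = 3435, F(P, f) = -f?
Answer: 497964/5 ≈ 99593.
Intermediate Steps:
G = -6870 (G = -2*3435 = -6870)
s(k, W) = -36/5 (s(k, W) = -7 + 1/(2 - 7) = -7 + 1/(-5) = -7 - 1/5 = -36/5)
g(O, T) = 36/5 (g(O, T) = -1*(-36/5) = 36/5)
E = 532314/5 (E = 106470 - 1*36/5 = 106470 - 36/5 = 532314/5 ≈ 1.0646e+5)
E + G = 532314/5 - 6870 = 497964/5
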